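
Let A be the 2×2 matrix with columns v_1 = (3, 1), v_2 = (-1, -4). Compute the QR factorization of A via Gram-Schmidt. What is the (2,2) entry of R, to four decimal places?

v_1 = (3, 1); ‖v_1‖ = 3.1623, so e_1 = (0.9487, 0.3162).
e_1·v_2 = 0.9487·(-1) + 0.3162·(-4) = -2.2136.
u_2 = v_2 + 2.2136·e_1 = (1.1000, -3.3000).
r_{22} = ‖u_2‖ = 3.4785.

r_{22} = 3.4785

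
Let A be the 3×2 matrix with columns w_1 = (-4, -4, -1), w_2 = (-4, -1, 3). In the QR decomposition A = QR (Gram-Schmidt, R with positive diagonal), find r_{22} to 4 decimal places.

r_{22} = 4.1524

w_1 = (-4, -4, -1); ‖w_1‖ = 5.7446, so q_1 = (-0.6963, -0.6963, -0.1741).
q_1·w_2 = (-0.6963)·(-4) + (-0.6963)·(-1) + (-0.1741)·3 = 2.9593.
u_2 = w_2 − 2.9593·q_1 = (-1.9394, 1.0606, 3.5152).
r_{22} = ‖u_2‖ = 4.1524.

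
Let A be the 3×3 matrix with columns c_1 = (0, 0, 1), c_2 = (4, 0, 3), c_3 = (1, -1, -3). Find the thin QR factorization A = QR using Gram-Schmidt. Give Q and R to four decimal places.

c_1 = (0, 0, 1); ‖c_1‖ = 1.0000, so q_1 = (0.0000, 0.0000, 1.0000).
q_1·c_2 = 0.0000·4 + 0.0000·0 + 1.0000·3 = 3.0000.
u_2 = c_2 − 3.0000·q_1 = (4.0000, 0.0000, 0.0000).
‖u_2‖ = 4.0000, so q_2 = (1.0000, 0.0000, 0.0000).
q_1·c_3 = 0.0000·1 + 0.0000·(-1) + 1.0000·(-3) = -3.0000; q_2·c_3 = 1.0000·1 + 0.0000·(-1) + 0.0000·(-3) = 1.0000.
u_3 = c_3 + 3.0000·q_1 − 1.0000·q_2 = (0.0000, -1.0000, 0.0000).
‖u_3‖ = 1.0000, so q_3 = (0.0000, -1.0000, 0.0000).

Q = [[0.0000, 1.0000, 0.0000], [0.0000, 0.0000, -1.0000], [1.0000, 0.0000, 0.0000]], R = [[1.0000, 3.0000, -3.0000], [0.0000, 4.0000, 1.0000], [0.0000, 0.0000, 1.0000]]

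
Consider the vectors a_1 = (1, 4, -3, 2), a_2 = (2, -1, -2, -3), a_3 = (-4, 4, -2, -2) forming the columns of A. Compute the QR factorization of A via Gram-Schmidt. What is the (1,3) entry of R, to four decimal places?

r_{13} = 2.5560

a_1 = (1, 4, -3, 2); ‖a_1‖ = 5.4772, so q_1 = (0.1826, 0.7303, -0.5477, 0.3651).
r_{13} = q_1·a_3 = 2.5560.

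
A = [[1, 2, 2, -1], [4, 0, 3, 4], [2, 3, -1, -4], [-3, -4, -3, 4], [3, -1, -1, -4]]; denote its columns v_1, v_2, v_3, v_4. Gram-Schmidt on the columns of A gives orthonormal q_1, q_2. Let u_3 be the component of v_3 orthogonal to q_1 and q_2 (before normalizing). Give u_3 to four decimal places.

q_1 = v_1/‖v_1‖ = (1, 4, 2, -3, 3)/6.2450 = (0.1601, 0.6405, 0.3203, -0.4804, 0.4804).
r_{12} = q_1·v_2 = 2.7222.
u_2 = v_2 − 2.7222·q_1 = (1.5641, -1.7436, 2.1282, -2.6923, -2.3077).
‖u_2‖ = 4.7529, so q_2 = (0.3291, -0.3669, 0.4478, -0.5665, -0.4855).
r_{13} = q_1·v_3 = 2.8823; r_{23} = q_2·v_3 = 1.2948.
u_3 = v_3 − 2.8823·q_1 − 1.2948·q_2 = (1.1124, 1.6288, -2.5028, -0.8820, -1.7560).

u_3 = (1.1124, 1.6288, -2.5028, -0.8820, -1.7560)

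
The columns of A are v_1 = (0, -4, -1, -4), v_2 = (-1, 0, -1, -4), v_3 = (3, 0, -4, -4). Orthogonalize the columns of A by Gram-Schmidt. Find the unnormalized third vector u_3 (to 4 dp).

q_1 = v_1/‖v_1‖ = (0, -4, -1, -4)/5.7446 = (0.0000, -0.6963, -0.1741, -0.6963).
r_{12} = q_1·v_2 = 2.9593.
u_2 = v_2 − 2.9593·q_1 = (-1.0000, 2.0606, -0.4848, -1.9394).
‖u_2‖ = 3.0401, so q_2 = (-0.3289, 0.6778, -0.1595, -0.6379).
r_{13} = q_1·v_3 = 3.4816; r_{23} = q_2·v_3 = 2.2029.
u_3 = v_3 − 3.4816·q_1 − 2.2029·q_2 = (3.7246, 0.9311, -3.0426, -0.1705).

u_3 = (3.7246, 0.9311, -3.0426, -0.1705)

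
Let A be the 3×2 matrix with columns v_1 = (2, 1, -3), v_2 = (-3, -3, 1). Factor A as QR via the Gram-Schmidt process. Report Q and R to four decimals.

e_1 = v_1/‖v_1‖ = (2, 1, -3)/3.7417 = (0.5345, 0.2673, -0.8018).
r_{12} = e_1·v_2 = -3.2071.
u_2 = v_2 + 3.2071·e_1 = (-1.2857, -2.1429, -1.5714).
‖u_2‖ = 2.9520, so e_2 = (-0.4355, -0.7259, -0.5323).

Q = [[0.5345, -0.4355], [0.2673, -0.7259], [-0.8018, -0.5323]], R = [[3.7417, -3.2071], [0.0000, 2.9520]]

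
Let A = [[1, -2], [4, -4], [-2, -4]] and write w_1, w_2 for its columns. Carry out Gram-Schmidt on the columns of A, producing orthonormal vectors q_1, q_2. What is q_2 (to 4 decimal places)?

q_2 = (-0.2726, -0.3749, -0.8861)

w_1 = (1, 4, -2); ‖w_1‖ = 4.5826, so q_1 = (0.2182, 0.8729, -0.4364).
q_1·w_2 = 0.2182·(-2) + 0.8729·(-4) + (-0.4364)·(-4) = -2.1822.
u_2 = w_2 + 2.1822·q_1 = (-1.5238, -2.0952, -4.9524).
‖u_2‖ = 5.5891, so q_2 = (-0.2726, -0.3749, -0.8861).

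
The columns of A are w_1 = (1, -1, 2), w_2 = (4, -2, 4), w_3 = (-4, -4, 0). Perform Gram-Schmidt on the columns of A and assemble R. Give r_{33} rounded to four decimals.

r_{33} = 3.5777

w_1 = (1, -1, 2); ‖w_1‖ = 2.4495, so e_1 = (0.4082, -0.4082, 0.8165).
e_1·w_2 = 0.4082·4 + (-0.4082)·(-2) + 0.8165·4 = 5.7155.
u_2 = w_2 − 5.7155·e_1 = (1.6667, 0.3333, -0.6667).
‖u_2‖ = 1.8257, so e_2 = (0.9129, 0.1826, -0.3651).
e_1·w_3 = 0.4082·(-4) + (-0.4082)·(-4) + 0.8165·0 = 0.0000; e_2·w_3 = 0.9129·(-4) + 0.1826·(-4) + (-0.3651)·0 = -4.3818.
u_3 = w_3 + 0.0000·e_1 + 4.3818·e_2 = (0.0000, -3.2000, -1.6000).
r_{33} = ‖u_3‖ = 3.5777.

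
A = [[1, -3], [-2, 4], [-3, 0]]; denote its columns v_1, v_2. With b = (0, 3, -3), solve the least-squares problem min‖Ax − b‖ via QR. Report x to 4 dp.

v_1 = (1, -2, -3); ‖v_1‖ = 3.7417, so e_1 = (0.2673, -0.5345, -0.8018).
e_1·v_2 = 0.2673·(-3) + (-0.5345)·4 + (-0.8018)·0 = -2.9399.
u_2 = v_2 + 2.9399·e_1 = (-2.2143, 2.4286, -2.3571).
‖u_2‖ = 4.0444, so e_2 = (-0.5475, 0.6005, -0.5828).
Qᵀb = (0.8018, 3.5499).
Back-substitute: x_2 = 3.5499/4.0444 = 0.8777.
x_1 = (0.8018 + 2.9399·0.8777)/3.7417 = 0.9039.

x = (0.9039, 0.8777)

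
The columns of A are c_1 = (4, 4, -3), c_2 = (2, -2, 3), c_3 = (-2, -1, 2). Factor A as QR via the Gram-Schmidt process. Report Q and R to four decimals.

c_1 = (4, 4, -3); ‖c_1‖ = 6.4031, so q_1 = (0.6247, 0.6247, -0.4685).
q_1·c_2 = 0.6247·2 + 0.6247·(-2) + (-0.4685)·3 = -1.4056.
u_2 = c_2 + 1.4056·q_1 = (2.8780, -1.1220, 2.3415).
‖u_2‖ = 3.8761, so q_2 = (0.7425, -0.2895, 0.6041).
q_1·c_3 = 0.6247·(-2) + 0.6247·(-1) + (-0.4685)·2 = -2.8111; q_2·c_3 = 0.7425·(-2) + (-0.2895)·(-1) + 0.6041·2 = 0.0126.
u_3 = c_3 + 2.8111·q_1 − 0.0126·q_2 = (-0.2532, 0.7597, 0.6753).
‖u_3‖ = 1.0476, so q_3 = (-0.2417, 0.7252, 0.6447).

Q = [[0.6247, 0.7425, -0.2417], [0.6247, -0.2895, 0.7252], [-0.4685, 0.6041, 0.6447]], R = [[6.4031, -1.4056, -2.8111], [0.0000, 3.8761, 0.0126], [0.0000, 0.0000, 1.0476]]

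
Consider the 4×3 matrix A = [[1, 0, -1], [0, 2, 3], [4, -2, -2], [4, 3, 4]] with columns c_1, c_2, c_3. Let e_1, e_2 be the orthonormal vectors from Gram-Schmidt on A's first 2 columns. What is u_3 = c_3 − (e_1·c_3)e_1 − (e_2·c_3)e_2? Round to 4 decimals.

c_1 = (1, 0, 4, 4); ‖c_1‖ = 5.7446, so e_1 = (0.1741, 0.0000, 0.6963, 0.6963).
e_1·c_2 = 0.1741·0 + 0.0000·2 + 0.6963·(-2) + 0.6963·3 = 0.6963.
u_2 = c_2 − 0.6963·e_1 = (-0.1212, 2.0000, -2.4848, 2.5152).
‖u_2‖ = 4.0639, so e_2 = (-0.0298, 0.4921, -0.6114, 0.6189).
e_1·c_3 = 0.1741·(-1) + 0.0000·3 + 0.6963·(-2) + 0.6963·4 = 1.2185; e_2·c_3 = (-0.0298)·(-1) + 0.4921·3 + (-0.6114)·(-2) + 0.6189·4 = 5.2048.
u_3 = c_3 − 1.2185·e_1 − 5.2048·e_2 = (-1.0569, 0.4385, 0.3339, -0.0697).

u_3 = (-1.0569, 0.4385, 0.3339, -0.0697)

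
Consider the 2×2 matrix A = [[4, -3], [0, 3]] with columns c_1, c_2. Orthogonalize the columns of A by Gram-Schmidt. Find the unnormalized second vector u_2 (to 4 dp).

u_2 = (0.0000, 3.0000)

c_1 = (4, 0); ‖c_1‖ = 4.0000, so e_1 = (1.0000, 0.0000).
e_1·c_2 = 1.0000·(-3) + 0.0000·3 = -3.0000.
u_2 = c_2 + 3.0000·e_1 = (0.0000, 3.0000).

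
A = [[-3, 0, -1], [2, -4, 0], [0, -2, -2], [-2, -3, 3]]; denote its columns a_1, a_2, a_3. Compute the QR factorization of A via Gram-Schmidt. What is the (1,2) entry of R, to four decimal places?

a_1 = (-3, 2, 0, -2); ‖a_1‖ = 4.1231, so q_1 = (-0.7276, 0.4851, 0.0000, -0.4851).
r_{12} = q_1·a_2 = -0.4851.

r_{12} = -0.4851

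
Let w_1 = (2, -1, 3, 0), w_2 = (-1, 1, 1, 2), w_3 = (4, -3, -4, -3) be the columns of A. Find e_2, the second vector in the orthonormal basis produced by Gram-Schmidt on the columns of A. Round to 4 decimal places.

w_1 = (2, -1, 3, 0); ‖w_1‖ = 3.7417, so e_1 = (0.5345, -0.2673, 0.8018, 0.0000).
e_1·w_2 = 0.5345·(-1) + (-0.2673)·1 + 0.8018·1 + 0.0000·2 = 0.0000.
u_2 = w_2 + 0.0000·e_1 = (-1.0000, 1.0000, 1.0000, 2.0000).
‖u_2‖ = 2.6458, so e_2 = (-0.3780, 0.3780, 0.3780, 0.7559).

e_2 = (-0.3780, 0.3780, 0.3780, 0.7559)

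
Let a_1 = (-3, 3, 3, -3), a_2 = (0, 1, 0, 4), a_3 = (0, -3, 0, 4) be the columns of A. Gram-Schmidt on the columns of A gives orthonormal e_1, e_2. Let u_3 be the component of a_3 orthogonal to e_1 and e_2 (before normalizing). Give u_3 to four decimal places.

e_1 = a_1/‖a_1‖ = (-3, 3, 3, -3)/6.0000 = (-0.5000, 0.5000, 0.5000, -0.5000).
r_{12} = e_1·a_2 = -1.5000.
u_2 = a_2 + 1.5000·e_1 = (-0.7500, 1.7500, 0.7500, 3.2500).
‖u_2‖ = 3.8406, so e_2 = (-0.1953, 0.4557, 0.1953, 0.8462).
r_{13} = e_1·a_3 = -3.5000; r_{23} = e_2·a_3 = 2.0179.
u_3 = a_3 + 3.5000·e_1 − 2.0179·e_2 = (-1.3559, -2.1695, 1.3559, 0.5424).

u_3 = (-1.3559, -2.1695, 1.3559, 0.5424)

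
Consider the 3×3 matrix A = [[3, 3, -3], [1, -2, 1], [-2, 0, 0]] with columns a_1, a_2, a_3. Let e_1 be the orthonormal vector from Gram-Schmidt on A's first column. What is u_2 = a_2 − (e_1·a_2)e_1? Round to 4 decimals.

u_2 = (1.5000, -2.5000, 1.0000)

a_1 = (3, 1, -2); ‖a_1‖ = 3.7417, so e_1 = (0.8018, 0.2673, -0.5345).
e_1·a_2 = 0.8018·3 + 0.2673·(-2) + (-0.5345)·0 = 1.8708.
u_2 = a_2 − 1.8708·e_1 = (1.5000, -2.5000, 1.0000).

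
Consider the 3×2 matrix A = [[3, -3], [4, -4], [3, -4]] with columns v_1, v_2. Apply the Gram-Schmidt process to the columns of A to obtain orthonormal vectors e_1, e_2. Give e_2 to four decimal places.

v_1 = (3, 4, 3); ‖v_1‖ = 5.8310, so e_1 = (0.5145, 0.6860, 0.5145).
e_1·v_2 = 0.5145·(-3) + 0.6860·(-4) + 0.5145·(-4) = -6.3454.
u_2 = v_2 + 6.3454·e_1 = (0.2647, 0.3529, -0.7353).
‖u_2‖ = 0.8575, so e_2 = (0.3087, 0.4116, -0.8575).

e_2 = (0.3087, 0.4116, -0.8575)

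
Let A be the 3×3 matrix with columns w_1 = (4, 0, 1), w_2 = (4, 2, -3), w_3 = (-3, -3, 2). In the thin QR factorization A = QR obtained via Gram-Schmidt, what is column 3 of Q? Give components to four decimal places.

e_1 = w_1/‖w_1‖ = (4, 0, 1)/4.1231 = (0.9701, 0.0000, 0.2425).
r_{12} = e_1·w_2 = 3.1530.
u_2 = w_2 − 3.1530·e_1 = (0.9412, 2.0000, -3.7647).
‖u_2‖ = 4.3656, so e_2 = (0.2156, 0.4581, -0.8623).
r_{13} = e_1·w_3 = -2.4254; r_{23} = e_2·w_3 = -3.7458.
u_3 = w_3 + 2.4254·e_1 + 3.7458·e_2 = (0.1605, -1.2840, -0.6420).
‖u_3‖ = 1.4444, so e_3 = (0.1111, -0.8889, -0.4444).

e_3 = (0.1111, -0.8889, -0.4444)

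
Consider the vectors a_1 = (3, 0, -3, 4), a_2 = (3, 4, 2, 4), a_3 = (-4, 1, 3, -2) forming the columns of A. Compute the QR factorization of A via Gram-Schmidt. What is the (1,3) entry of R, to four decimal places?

q_1 = a_1/‖a_1‖ = (3, 0, -3, 4)/5.8310 = (0.5145, 0.0000, -0.5145, 0.6860).
r_{13} = q_1·a_3 = -4.9735.

r_{13} = -4.9735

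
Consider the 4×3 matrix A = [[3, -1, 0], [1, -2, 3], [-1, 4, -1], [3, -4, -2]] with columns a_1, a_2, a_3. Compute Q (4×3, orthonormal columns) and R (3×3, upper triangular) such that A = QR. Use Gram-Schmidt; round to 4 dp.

e_1 = a_1/‖a_1‖ = (3, 1, -1, 3)/4.4721 = (0.6708, 0.2236, -0.2236, 0.6708).
r_{12} = e_1·a_2 = -4.6957.
u_2 = a_2 + 4.6957·e_1 = (2.1500, -0.9500, 2.9500, -0.8500).
‖u_2‖ = 3.8665, so e_2 = (0.5561, -0.2457, 0.7630, -0.2198).
r_{13} = e_1·a_3 = -0.4472; r_{23} = e_2·a_3 = -1.0604.
u_3 = a_3 + 0.4472·e_1 + 1.0604·e_2 = (0.8896, 2.8395, -0.2910, -1.9331).
‖u_3‖ = 3.5603, so e_3 = (0.2499, 0.7975, -0.0817, -0.5430).

Q = [[0.6708, 0.5561, 0.2499], [0.2236, -0.2457, 0.7975], [-0.2236, 0.7630, -0.0817], [0.6708, -0.2198, -0.5430]], R = [[4.4721, -4.6957, -0.4472], [0.0000, 3.8665, -1.0604], [0.0000, 0.0000, 3.5603]]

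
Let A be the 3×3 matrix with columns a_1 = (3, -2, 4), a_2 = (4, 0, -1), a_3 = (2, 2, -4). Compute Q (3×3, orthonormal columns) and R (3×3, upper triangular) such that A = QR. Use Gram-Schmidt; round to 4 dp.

a_1 = (3, -2, 4); ‖a_1‖ = 5.3852, so e_1 = (0.5571, -0.3714, 0.7428).
e_1·a_2 = 0.5571·4 + (-0.3714)·0 + 0.7428·(-1) = 1.4856.
u_2 = a_2 − 1.4856·e_1 = (3.1724, 0.5517, -2.1034).
‖u_2‖ = 3.8462, so e_2 = (0.8248, 0.1434, -0.5469).
e_1·a_3 = 0.5571·2 + (-0.3714)·2 + 0.7428·(-4) = -2.5997; e_2·a_3 = 0.8248·2 + 0.1434·2 + (-0.5469)·(-4) = 4.1241.
u_3 = a_3 + 2.5997·e_1 − 4.1241·e_2 = (0.0466, 0.4429, 0.1865).
‖u_3‖ = 0.4828, so e_3 = (0.0966, 0.9173, 0.3862).

Q = [[0.5571, 0.8248, 0.0966], [-0.3714, 0.1434, 0.9173], [0.7428, -0.5469, 0.3862]], R = [[5.3852, 1.4856, -2.5997], [0.0000, 3.8462, 4.1241], [0.0000, 0.0000, 0.4828]]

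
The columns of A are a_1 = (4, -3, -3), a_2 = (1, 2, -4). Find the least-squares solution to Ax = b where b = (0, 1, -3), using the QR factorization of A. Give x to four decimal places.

a_1 = (4, -3, -3); ‖a_1‖ = 5.8310, so e_1 = (0.6860, -0.5145, -0.5145).
e_1·a_2 = 0.6860·1 + (-0.5145)·2 + (-0.5145)·(-4) = 1.7150.
u_2 = a_2 − 1.7150·e_1 = (-0.1765, 2.8824, -3.1176).
‖u_2‖ = 4.2496, so e_2 = (-0.0415, 0.6783, -0.7336).
Qᵀb = (1.0290, 2.8792).
Back-substitute: x_2 = 2.8792/4.2496 = 0.6775.
x_1 = (1.0290 − 1.7150·0.6775)/5.8310 = -0.0228.

x = (-0.0228, 0.6775)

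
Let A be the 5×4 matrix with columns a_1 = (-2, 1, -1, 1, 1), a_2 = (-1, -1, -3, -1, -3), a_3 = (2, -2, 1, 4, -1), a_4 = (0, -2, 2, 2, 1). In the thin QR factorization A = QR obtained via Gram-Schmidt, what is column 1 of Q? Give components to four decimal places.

a_1 = (-2, 1, -1, 1, 1); ‖a_1‖ = 2.8284, so q_1 = (-0.7071, 0.3536, -0.3536, 0.3536, 0.3536).

q_1 = (-0.7071, 0.3536, -0.3536, 0.3536, 0.3536)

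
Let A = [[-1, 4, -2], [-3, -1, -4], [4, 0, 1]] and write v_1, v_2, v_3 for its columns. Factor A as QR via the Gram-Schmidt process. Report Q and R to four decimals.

Q = [[-0.1961, 0.9619, -0.1905], [-0.5883, -0.2708, -0.7619], [0.7845, 0.0374, -0.6190]], R = [[5.0990, -0.1961, 3.5301], [0.0000, 4.1184, -0.8031], [0.0000, 0.0000, 2.8095]]

q_1 = v_1/‖v_1‖ = (-1, -3, 4)/5.0990 = (-0.1961, -0.5883, 0.7845).
r_{12} = q_1·v_2 = -0.1961.
u_2 = v_2 + 0.1961·q_1 = (3.9615, -1.1154, 0.1538).
‖u_2‖ = 4.1184, so q_2 = (0.9619, -0.2708, 0.0374).
r_{13} = q_1·v_3 = 3.5301; r_{23} = q_2·v_3 = -0.8031.
u_3 = v_3 − 3.5301·q_1 + 0.8031·q_2 = (-0.5351, -2.1406, -1.7392).
‖u_3‖ = 2.8095, so q_3 = (-0.1905, -0.7619, -0.6190).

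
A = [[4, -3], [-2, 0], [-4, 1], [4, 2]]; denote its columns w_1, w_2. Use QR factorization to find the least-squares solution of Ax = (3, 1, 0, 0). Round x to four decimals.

x = (0.1024, -0.5843)

w_1 = (4, -2, -4, 4); ‖w_1‖ = 7.2111, so q_1 = (0.5547, -0.2774, -0.5547, 0.5547).
q_1·w_2 = 0.5547·(-3) + (-0.2774)·0 + (-0.5547)·1 + 0.5547·2 = -1.1094.
u_2 = w_2 + 1.1094·q_1 = (-2.3846, -0.3077, 0.3846, 2.6154).
‖u_2‖ = 3.5734, so q_2 = (-0.6673, -0.0861, 0.1076, 0.7319).
Qᵀb = (1.3868, -2.0881).
Back-substitute: x_2 = -2.0881/3.5734 = -0.5843.
x_1 = (1.3868 + 1.1094·(-0.5843))/7.2111 = 0.1024.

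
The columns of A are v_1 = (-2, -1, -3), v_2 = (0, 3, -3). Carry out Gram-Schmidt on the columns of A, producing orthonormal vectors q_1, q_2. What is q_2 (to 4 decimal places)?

v_1 = (-2, -1, -3); ‖v_1‖ = 3.7417, so q_1 = (-0.5345, -0.2673, -0.8018).
q_1·v_2 = (-0.5345)·0 + (-0.2673)·3 + (-0.8018)·(-3) = 1.6036.
u_2 = v_2 − 1.6036·q_1 = (0.8571, 3.4286, -1.7143).
‖u_2‖ = 3.9279, so q_2 = (0.2182, 0.8729, -0.4364).

q_2 = (0.2182, 0.8729, -0.4364)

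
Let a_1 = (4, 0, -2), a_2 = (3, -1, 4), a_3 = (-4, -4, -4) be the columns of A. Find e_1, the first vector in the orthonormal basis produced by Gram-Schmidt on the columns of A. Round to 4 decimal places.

e_1 = a_1/‖a_1‖ = (4, 0, -2)/4.4721 = (0.8944, 0.0000, -0.4472).

e_1 = (0.8944, 0.0000, -0.4472)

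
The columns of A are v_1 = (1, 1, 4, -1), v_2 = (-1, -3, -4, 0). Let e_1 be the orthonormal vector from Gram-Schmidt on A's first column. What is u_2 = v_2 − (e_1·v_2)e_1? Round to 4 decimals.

v_1 = (1, 1, 4, -1); ‖v_1‖ = 4.3589, so e_1 = (0.2294, 0.2294, 0.9177, -0.2294).
e_1·v_2 = 0.2294·(-1) + 0.2294·(-3) + 0.9177·(-4) + (-0.2294)·0 = -4.5883.
u_2 = v_2 + 4.5883·e_1 = (0.0526, -1.9474, 0.2105, -1.0526).

u_2 = (0.0526, -1.9474, 0.2105, -1.0526)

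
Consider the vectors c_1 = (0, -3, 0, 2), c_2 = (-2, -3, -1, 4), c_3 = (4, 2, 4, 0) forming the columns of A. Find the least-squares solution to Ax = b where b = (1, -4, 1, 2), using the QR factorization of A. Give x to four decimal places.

x = (1.7500, -0.3571, 0.1131)

c_1 = (0, -3, 0, 2); ‖c_1‖ = 3.6056, so e_1 = (0.0000, -0.8321, 0.0000, 0.5547).
e_1·c_2 = 0.0000·(-2) + (-0.8321)·(-3) + 0.0000·(-1) + 0.5547·4 = 4.7150.
u_2 = c_2 − 4.7150·e_1 = (-2.0000, 0.9231, -1.0000, 1.3846).
‖u_2‖ = 2.7873, so e_2 = (-0.7175, 0.3312, -0.3588, 0.4968).
e_1·c_3 = 0.0000·4 + (-0.8321)·2 + 0.0000·4 + 0.5547·0 = -1.6641; e_2·c_3 = (-0.7175)·4 + 0.3312·2 + (-0.3588)·4 + 0.4968·0 = -3.6429.
u_3 = c_3 + 1.6641·e_1 + 3.6429·e_2 = (1.3861, 1.8218, 2.6931, 2.7327).
‖u_3‖ = 4.4677, so e_3 = (0.3103, 0.4078, 0.6028, 0.6117).
Qᵀb = (4.4376, -1.4075, 0.5053).
Back-substitute: x_3 = 0.5053/4.4677 = 0.1131.
x_2 = (-1.4075 + 3.6429·0.1131)/2.7873 = -0.3571.
x_1 = (4.4376 − 4.7150·(-0.3571) + 1.6641·0.1131)/3.6056 = 1.7500.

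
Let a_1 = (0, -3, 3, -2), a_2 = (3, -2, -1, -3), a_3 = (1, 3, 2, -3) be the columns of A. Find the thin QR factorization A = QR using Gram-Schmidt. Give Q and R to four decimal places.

Q = [[0.0000, 0.6826, 0.1209], [-0.6396, -0.1758, 0.7472], [0.6396, -0.5067, 0.4056], [-0.4264, -0.4964, -0.5124]], R = [[4.6904, 1.9188, 0.6396], [0.0000, 4.3952, 0.6308], [0.0000, 0.0000, 4.7109]]

a_1 = (0, -3, 3, -2); ‖a_1‖ = 4.6904, so e_1 = (0.0000, -0.6396, 0.6396, -0.4264).
e_1·a_2 = 0.0000·3 + (-0.6396)·(-2) + 0.6396·(-1) + (-0.4264)·(-3) = 1.9188.
u_2 = a_2 − 1.9188·e_1 = (3.0000, -0.7727, -2.2273, -2.1818).
‖u_2‖ = 4.3952, so e_2 = (0.6826, -0.1758, -0.5067, -0.4964).
e_1·a_3 = 0.0000·1 + (-0.6396)·3 + 0.6396·2 + (-0.4264)·(-3) = 0.6396; e_2·a_3 = 0.6826·1 + (-0.1758)·3 + (-0.5067)·2 + (-0.4964)·(-3) = 0.6308.
u_3 = a_3 − 0.6396·e_1 − 0.6308·e_2 = (0.5694, 3.5200, 1.9106, -2.4141).
‖u_3‖ = 4.7109, so e_3 = (0.1209, 0.7472, 0.4056, -0.5124).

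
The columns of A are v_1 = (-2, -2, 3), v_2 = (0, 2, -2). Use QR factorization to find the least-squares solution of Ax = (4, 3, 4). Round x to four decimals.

e_1 = v_1/‖v_1‖ = (-2, -2, 3)/4.1231 = (-0.4851, -0.4851, 0.7276).
r_{12} = e_1·v_2 = -2.4254.
u_2 = v_2 + 2.4254·e_1 = (-1.1765, 0.8235, -0.2353).
‖u_2‖ = 1.4552, so e_2 = (-0.8085, 0.5659, -0.1617).
Qᵀb = (-0.4851, -2.1828).
Back-substitute: x_2 = -2.1828/1.4552 = -1.5000.
x_1 = (-0.4851 + 2.4254·(-1.5000))/4.1231 = -1.0000.

x = (-1.0000, -1.5000)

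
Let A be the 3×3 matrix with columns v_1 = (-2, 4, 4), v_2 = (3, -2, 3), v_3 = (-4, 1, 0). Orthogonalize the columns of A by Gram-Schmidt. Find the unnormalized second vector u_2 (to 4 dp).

u_2 = (2.8889, -1.7778, 3.2222)

v_1 = (-2, 4, 4); ‖v_1‖ = 6.0000, so q_1 = (-0.3333, 0.6667, 0.6667).
q_1·v_2 = (-0.3333)·3 + 0.6667·(-2) + 0.6667·3 = -0.3333.
u_2 = v_2 + 0.3333·q_1 = (2.8889, -1.7778, 3.2222).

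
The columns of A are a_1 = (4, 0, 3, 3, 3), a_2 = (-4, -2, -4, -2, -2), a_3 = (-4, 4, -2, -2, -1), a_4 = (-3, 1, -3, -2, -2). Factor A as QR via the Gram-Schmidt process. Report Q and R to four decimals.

a_1 = (4, 0, 3, 3, 3); ‖a_1‖ = 6.5574, so q_1 = (0.6100, 0.0000, 0.4575, 0.4575, 0.4575).
q_1·a_2 = 0.6100·(-4) + 0.0000·(-2) + 0.4575·(-4) + 0.4575·(-2) + 0.4575·(-2) = -6.0999.
u_2 = a_2 + 6.0999·q_1 = (-0.2791, -2.0000, -1.2093, 0.7907, 0.7907).
‖u_2‖ = 2.6059, so q_2 = (-0.1071, -0.7675, -0.4641, 0.3034, 0.3034).
q_1·a_3 = 0.6100·(-4) + 0.0000·4 + 0.4575·(-2) + 0.4575·(-2) + 0.4575·(-1) = -4.7275; q_2·a_3 = (-0.1071)·(-4) + (-0.7675)·4 + (-0.4641)·(-2) + 0.3034·(-2) + 0.3034·(-1) = -2.6237.
u_3 = a_3 + 4.7275·q_1 + 2.6237·q_2 = (-1.3973, 1.9863, -1.0548, 0.9589, 1.9589).
‖u_3‖ = 3.4303, so q_3 = (-0.4073, 0.5790, -0.3075, 0.2795, 0.5711).
q_1·a_4 = 0.6100·(-3) + 0.0000·1 + 0.4575·(-3) + 0.4575·(-2) + 0.4575·(-2) = -5.0325; q_2·a_4 = (-0.1071)·(-3) + (-0.7675)·1 + (-0.4641)·(-3) + 0.3034·(-2) + 0.3034·(-2) = -0.2677; q_3·a_4 = (-0.4073)·(-3) + 0.5790·1 + (-0.3075)·(-3) + 0.2795·(-2) + 0.5711·(-2) = 1.0223.
u_4 = a_4 + 5.0325·q_1 + 0.2677·q_2 − 1.0223·q_3 = (0.4575, 0.2026, -0.5076, 0.0978, -0.2002).
‖u_4‖ = 0.7467, so q_4 = (0.6127, 0.2713, -0.6797, 0.1310, -0.2681).

Q = [[0.6100, -0.1071, -0.4073, 0.6127], [0.0000, -0.7675, 0.5790, 0.2713], [0.4575, -0.4641, -0.3075, -0.6797], [0.4575, 0.3034, 0.2795, 0.1310], [0.4575, 0.3034, 0.5711, -0.2681]], R = [[6.5574, -6.0999, -4.7275, -5.0325], [0.0000, 2.6059, -2.6237, -0.2677], [0.0000, 0.0000, 3.4303, 1.0223], [0.0000, 0.0000, 0.0000, 0.7467]]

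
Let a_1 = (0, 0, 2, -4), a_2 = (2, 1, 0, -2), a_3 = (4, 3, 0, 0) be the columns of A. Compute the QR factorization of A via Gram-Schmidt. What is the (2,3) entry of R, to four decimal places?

a_1 = (0, 0, 2, -4); ‖a_1‖ = 4.4721, so q_1 = (0.0000, 0.0000, 0.4472, -0.8944).
q_1·a_2 = 0.0000·2 + 0.0000·1 + 0.4472·0 + (-0.8944)·(-2) = 1.7889.
u_2 = a_2 − 1.7889·q_1 = (2.0000, 1.0000, -0.8000, -0.4000).
‖u_2‖ = 2.4083, so q_2 = (0.8305, 0.4152, -0.3322, -0.1661).
r_{23} = q_2·a_3 = 4.5675.

r_{23} = 4.5675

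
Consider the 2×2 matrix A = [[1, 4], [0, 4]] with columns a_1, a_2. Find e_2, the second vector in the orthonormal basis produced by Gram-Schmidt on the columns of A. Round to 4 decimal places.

e_2 = (0.0000, 1.0000)

e_1 = a_1/‖a_1‖ = (1, 0)/1.0000 = (1.0000, 0.0000).
r_{12} = e_1·a_2 = 4.0000.
u_2 = a_2 − 4.0000·e_1 = (0.0000, 4.0000).
‖u_2‖ = 4.0000, so e_2 = (0.0000, 1.0000).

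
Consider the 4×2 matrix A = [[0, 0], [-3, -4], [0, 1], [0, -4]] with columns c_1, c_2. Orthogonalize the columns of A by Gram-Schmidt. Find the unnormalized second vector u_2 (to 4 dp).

c_1 = (0, -3, 0, 0); ‖c_1‖ = 3.0000, so q_1 = (0.0000, -1.0000, 0.0000, 0.0000).
q_1·c_2 = 0.0000·0 + (-1.0000)·(-4) + 0.0000·1 + 0.0000·(-4) = 4.0000.
u_2 = c_2 − 4.0000·q_1 = (0.0000, 0.0000, 1.0000, -4.0000).

u_2 = (0.0000, 0.0000, 1.0000, -4.0000)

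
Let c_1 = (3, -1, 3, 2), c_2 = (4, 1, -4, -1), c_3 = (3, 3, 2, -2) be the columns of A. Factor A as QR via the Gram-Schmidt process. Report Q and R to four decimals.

c_1 = (3, -1, 3, 2); ‖c_1‖ = 4.7958, so q_1 = (0.6255, -0.2085, 0.6255, 0.4170).
q_1·c_2 = 0.6255·4 + (-0.2085)·1 + 0.6255·(-4) + 0.4170·(-1) = -0.6255.
u_2 = c_2 + 0.6255·q_1 = (4.3913, 0.8696, -3.6087, -0.7391).
‖u_2‖ = 5.7973, so q_2 = (0.7575, 0.1500, -0.6225, -0.1275).
q_1·c_3 = 0.6255·3 + (-0.2085)·3 + 0.6255·2 + 0.4170·(-2) = 1.6681; q_2·c_3 = 0.7575·3 + 0.1500·3 + (-0.6225)·2 + (-0.1275)·(-2) = 1.7324.
u_3 = c_3 − 1.6681·q_1 − 1.7324·q_2 = (0.6442, 3.0880, 2.0349, -2.4748).
‖u_3‖ = 4.4962, so q_3 = (0.1433, 0.6868, 0.4526, -0.5504).

Q = [[0.6255, 0.7575, 0.1433], [-0.2085, 0.1500, 0.6868], [0.6255, -0.6225, 0.4526], [0.4170, -0.1275, -0.5504]], R = [[4.7958, -0.6255, 1.6681], [0.0000, 5.7973, 1.7324], [0.0000, 0.0000, 4.4962]]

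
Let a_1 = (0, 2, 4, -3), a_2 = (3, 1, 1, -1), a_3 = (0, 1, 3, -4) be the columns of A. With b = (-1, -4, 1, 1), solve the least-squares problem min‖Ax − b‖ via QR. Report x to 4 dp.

x = (-0.4930, -0.5209, 0.4610)

a_1 = (0, 2, 4, -3); ‖a_1‖ = 5.3852, so e_1 = (0.0000, 0.3714, 0.7428, -0.5571).
e_1·a_2 = 0.0000·3 + 0.3714·1 + 0.7428·1 + (-0.5571)·(-1) = 1.6713.
u_2 = a_2 − 1.6713·e_1 = (3.0000, 0.3793, -0.2414, -0.0690).
‖u_2‖ = 3.0343, so e_2 = (0.9887, 0.1250, -0.0796, -0.0227).
e_1·a_3 = 0.0000·0 + 0.3714·1 + 0.7428·3 + (-0.5571)·(-4) = 4.8281; e_2·a_3 = 0.9887·0 + 0.1250·1 + (-0.0796)·3 + (-0.0227)·(-4) = -0.0227.
u_3 = a_3 − 4.8281·e_1 + 0.0227·e_2 = (0.0225, -0.7903, -0.5880, -1.3109).
‖u_3‖ = 1.6399, so e_3 = (0.0137, -0.4819, -0.3586, -0.7994).
Qᵀb = (-1.2999, -1.5910, 0.7560).
Back-substitute: x_3 = 0.7560/1.6399 = 0.4610.
x_2 = (-1.5910 + 0.0227·0.4610)/3.0343 = -0.5209.
x_1 = (-1.2999 − 1.6713·(-0.5209) − 4.8281·0.4610)/5.3852 = -0.4930.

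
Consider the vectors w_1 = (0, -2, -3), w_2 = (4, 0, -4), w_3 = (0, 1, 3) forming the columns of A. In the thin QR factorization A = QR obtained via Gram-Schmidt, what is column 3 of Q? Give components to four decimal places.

w_1 = (0, -2, -3); ‖w_1‖ = 3.6056, so q_1 = (0.0000, -0.5547, -0.8321).
q_1·w_2 = 0.0000·4 + (-0.5547)·0 + (-0.8321)·(-4) = 3.3282.
u_2 = w_2 − 3.3282·q_1 = (4.0000, 1.8462, -1.2308).
‖u_2‖ = 4.5742, so q_2 = (0.8745, 0.4036, -0.2691).
q_1·w_3 = 0.0000·0 + (-0.5547)·1 + (-0.8321)·3 = -3.0509; q_2·w_3 = 0.8745·0 + 0.4036·1 + (-0.2691)·3 = -0.4036.
u_3 = w_3 + 3.0509·q_1 + 0.4036·q_2 = (0.3529, -0.5294, 0.3529).
‖u_3‖ = 0.7276, so q_3 = (0.4851, -0.7276, 0.4851).

q_3 = (0.4851, -0.7276, 0.4851)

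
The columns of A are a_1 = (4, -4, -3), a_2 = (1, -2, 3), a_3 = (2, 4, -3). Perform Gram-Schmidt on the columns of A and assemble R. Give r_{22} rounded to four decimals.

a_1 = (4, -4, -3); ‖a_1‖ = 6.4031, so q_1 = (0.6247, -0.6247, -0.4685).
q_1·a_2 = 0.6247·1 + (-0.6247)·(-2) + (-0.4685)·3 = 0.4685.
u_2 = a_2 − 0.4685·q_1 = (0.7073, -1.7073, 3.2195).
r_{22} = ‖u_2‖ = 3.7122.

r_{22} = 3.7122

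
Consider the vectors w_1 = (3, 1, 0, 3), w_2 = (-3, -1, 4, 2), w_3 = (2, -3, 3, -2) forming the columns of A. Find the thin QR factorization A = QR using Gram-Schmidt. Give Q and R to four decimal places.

Q = [[0.6882, -0.4386, 0.5672], [0.2294, -0.1462, -0.5462], [0.0000, 0.7408, 0.4814], [0.6882, 0.4873, -0.3851]], R = [[4.3589, -0.9177, -0.6882], [0.0000, 5.3998, 0.8090], [0.0000, 0.0000, 4.9872]]

w_1 = (3, 1, 0, 3); ‖w_1‖ = 4.3589, so q_1 = (0.6882, 0.2294, 0.0000, 0.6882).
q_1·w_2 = 0.6882·(-3) + 0.2294·(-1) + 0.0000·4 + 0.6882·2 = -0.9177.
u_2 = w_2 + 0.9177·q_1 = (-2.3684, -0.7895, 4.0000, 2.6316).
‖u_2‖ = 5.3998, so q_2 = (-0.4386, -0.1462, 0.7408, 0.4873).
q_1·w_3 = 0.6882·2 + 0.2294·(-3) + 0.0000·3 + 0.6882·(-2) = -0.6882; q_2·w_3 = (-0.4386)·2 + (-0.1462)·(-3) + 0.7408·3 + 0.4873·(-2) = 0.8090.
u_3 = w_3 + 0.6882·q_1 − 0.8090·q_2 = (2.8285, -2.7238, 2.4007, -1.9206).
‖u_3‖ = 4.9872, so q_3 = (0.5672, -0.5462, 0.4814, -0.3851).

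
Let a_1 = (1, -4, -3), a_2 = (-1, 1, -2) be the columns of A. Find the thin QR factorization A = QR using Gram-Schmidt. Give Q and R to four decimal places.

Q = [[0.1961, -0.4253], [-0.7845, 0.4726], [-0.5883, -0.7719]], R = [[5.0990, 0.1961], [0.0000, 2.4416]]

q_1 = a_1/‖a_1‖ = (1, -4, -3)/5.0990 = (0.1961, -0.7845, -0.5883).
r_{12} = q_1·a_2 = 0.1961.
u_2 = a_2 − 0.1961·q_1 = (-1.0385, 1.1538, -1.8846).
‖u_2‖ = 2.4416, so q_2 = (-0.4253, 0.4726, -0.7719).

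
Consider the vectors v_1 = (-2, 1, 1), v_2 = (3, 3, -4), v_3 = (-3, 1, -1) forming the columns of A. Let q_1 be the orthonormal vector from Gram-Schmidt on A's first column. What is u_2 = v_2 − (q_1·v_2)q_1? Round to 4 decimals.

u_2 = (0.6667, 4.1667, -2.8333)

v_1 = (-2, 1, 1); ‖v_1‖ = 2.4495, so q_1 = (-0.8165, 0.4082, 0.4082).
q_1·v_2 = (-0.8165)·3 + 0.4082·3 + 0.4082·(-4) = -2.8577.
u_2 = v_2 + 2.8577·q_1 = (0.6667, 4.1667, -2.8333).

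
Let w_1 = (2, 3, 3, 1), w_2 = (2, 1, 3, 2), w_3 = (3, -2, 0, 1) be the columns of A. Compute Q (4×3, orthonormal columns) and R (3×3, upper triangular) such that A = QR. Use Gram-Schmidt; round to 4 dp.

w_1 = (2, 3, 3, 1); ‖w_1‖ = 4.7958, so q_1 = (0.4170, 0.6255, 0.6255, 0.2085).
q_1·w_2 = 0.4170·2 + 0.6255·1 + 0.6255·3 + 0.2085·2 = 3.7533.
u_2 = w_2 − 3.7533·q_1 = (0.4348, -1.3478, 0.6522, 1.2174).
‖u_2‖ = 1.9781, so q_2 = (0.2198, -0.6814, 0.3297, 0.6154).
q_1·w_3 = 0.4170·3 + 0.6255·(-2) + 0.6255·0 + 0.2085·1 = 0.2085; q_2·w_3 = 0.2198·3 + (-0.6814)·(-2) + 0.3297·0 + 0.6154·1 = 2.6375.
u_3 = w_3 − 0.2085·q_1 − 2.6375·q_2 = (2.3333, -0.3333, -1.0000, -0.6667).
‖u_3‖ = 2.6458, so q_3 = (0.8819, -0.1260, -0.3780, -0.2520).

Q = [[0.4170, 0.2198, 0.8819], [0.6255, -0.6814, -0.1260], [0.6255, 0.3297, -0.3780], [0.2085, 0.6154, -0.2520]], R = [[4.7958, 3.7533, 0.2085], [0.0000, 1.9781, 2.6375], [0.0000, 0.0000, 2.6458]]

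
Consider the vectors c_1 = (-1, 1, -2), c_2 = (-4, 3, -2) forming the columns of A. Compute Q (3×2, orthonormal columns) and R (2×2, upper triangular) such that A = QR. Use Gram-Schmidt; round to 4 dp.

e_1 = c_1/‖c_1‖ = (-1, 1, -2)/2.4495 = (-0.4082, 0.4082, -0.8165).
r_{12} = e_1·c_2 = 4.4907.
u_2 = c_2 − 4.4907·e_1 = (-2.1667, 1.1667, 1.6667).
‖u_2‖ = 2.9721, so e_2 = (-0.7290, 0.3925, 0.5608).

Q = [[-0.4082, -0.7290], [0.4082, 0.3925], [-0.8165, 0.5608]], R = [[2.4495, 4.4907], [0.0000, 2.9721]]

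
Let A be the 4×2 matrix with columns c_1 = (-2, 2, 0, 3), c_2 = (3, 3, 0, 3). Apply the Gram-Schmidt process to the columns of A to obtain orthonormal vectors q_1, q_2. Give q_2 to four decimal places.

q_2 = (0.8608, 0.4117, 0.0000, 0.2994)

c_1 = (-2, 2, 0, 3); ‖c_1‖ = 4.1231, so q_1 = (-0.4851, 0.4851, 0.0000, 0.7276).
q_1·c_2 = (-0.4851)·3 + 0.4851·3 + 0.0000·0 + 0.7276·3 = 2.1828.
u_2 = c_2 − 2.1828·q_1 = (4.0588, 1.9412, 0.0000, 1.4118).
‖u_2‖ = 4.7154, so q_2 = (0.8608, 0.4117, 0.0000, 0.2994).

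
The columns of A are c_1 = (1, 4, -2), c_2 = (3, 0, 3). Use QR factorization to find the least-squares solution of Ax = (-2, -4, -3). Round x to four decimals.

x = (-0.7073, -0.9512)

c_1 = (1, 4, -2); ‖c_1‖ = 4.5826, so q_1 = (0.2182, 0.8729, -0.4364).
q_1·c_2 = 0.2182·3 + 0.8729·0 + (-0.4364)·3 = -0.6547.
u_2 = c_2 + 0.6547·q_1 = (3.1429, 0.5714, 2.7143).
‖u_2‖ = 4.1918, so q_2 = (0.7498, 0.1363, 0.6475).
Qᵀb = (-2.6186, -3.9873).
Back-substitute: x_2 = -3.9873/4.1918 = -0.9512.
x_1 = (-2.6186 + 0.6547·(-0.9512))/4.5826 = -0.7073.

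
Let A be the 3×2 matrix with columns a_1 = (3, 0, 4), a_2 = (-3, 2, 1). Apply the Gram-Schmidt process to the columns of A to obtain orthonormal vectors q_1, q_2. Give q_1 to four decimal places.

q_1 = (0.6000, 0.0000, 0.8000)

a_1 = (3, 0, 4); ‖a_1‖ = 5.0000, so q_1 = (0.6000, 0.0000, 0.8000).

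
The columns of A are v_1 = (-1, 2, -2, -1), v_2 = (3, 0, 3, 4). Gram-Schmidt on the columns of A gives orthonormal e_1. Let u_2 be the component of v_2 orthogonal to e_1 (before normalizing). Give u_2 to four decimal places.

v_1 = (-1, 2, -2, -1); ‖v_1‖ = 3.1623, so e_1 = (-0.3162, 0.6325, -0.6325, -0.3162).
e_1·v_2 = (-0.3162)·3 + 0.6325·0 + (-0.6325)·3 + (-0.3162)·4 = -4.1110.
u_2 = v_2 + 4.1110·e_1 = (1.7000, 2.6000, 0.4000, 2.7000).

u_2 = (1.7000, 2.6000, 0.4000, 2.7000)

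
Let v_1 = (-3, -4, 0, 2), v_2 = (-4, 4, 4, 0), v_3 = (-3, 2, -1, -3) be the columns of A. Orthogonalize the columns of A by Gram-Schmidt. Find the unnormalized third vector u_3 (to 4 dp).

u_3 = (-2.0930, 0.1977, -2.2907, -2.7442)

v_1 = (-3, -4, 0, 2); ‖v_1‖ = 5.3852, so q_1 = (-0.5571, -0.7428, 0.0000, 0.3714).
q_1·v_2 = (-0.5571)·(-4) + (-0.7428)·4 + 0.0000·4 + 0.3714·0 = -0.7428.
u_2 = v_2 + 0.7428·q_1 = (-4.4138, 3.4483, 4.0000, 0.2759).
‖u_2‖ = 6.8883, so q_2 = (-0.6408, 0.5006, 0.5807, 0.0400).
q_1·v_3 = (-0.5571)·(-3) + (-0.7428)·2 + 0.0000·(-1) + 0.3714·(-3) = -0.9285; q_2·v_3 = (-0.6408)·(-3) + 0.5006·2 + 0.5807·(-1) + 0.0400·(-3) = 2.2227.
u_3 = v_3 + 0.9285·q_1 − 2.2227·q_2 = (-2.0930, 0.1977, -2.2907, -2.7442).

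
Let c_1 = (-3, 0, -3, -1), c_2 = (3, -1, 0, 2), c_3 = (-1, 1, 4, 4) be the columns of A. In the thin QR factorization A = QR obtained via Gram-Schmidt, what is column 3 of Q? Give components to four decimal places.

q_3 = (-0.5096, 0.1110, 0.2363, 0.8199)

c_1 = (-3, 0, -3, -1); ‖c_1‖ = 4.3589, so q_1 = (-0.6882, 0.0000, -0.6882, -0.2294).
q_1·c_2 = (-0.6882)·3 + 0.0000·(-1) + (-0.6882)·0 + (-0.2294)·2 = -2.5236.
u_2 = c_2 + 2.5236·q_1 = (1.2632, -1.0000, -1.7368, 1.4211).
‖u_2‖ = 2.7625, so q_2 = (0.4572, -0.3620, -0.6287, 0.5144).
q_1·c_3 = (-0.6882)·(-1) + 0.0000·1 + (-0.6882)·4 + (-0.2294)·4 = -2.9824; q_2·c_3 = 0.4572·(-1) + (-0.3620)·1 + (-0.6287)·4 + 0.5144·4 = -1.2765.
u_3 = c_3 + 2.9824·q_1 + 1.2765·q_2 = (-2.4690, 0.5379, 1.1448, 3.9724).
‖u_3‖ = 4.8452, so q_3 = (-0.5096, 0.1110, 0.2363, 0.8199).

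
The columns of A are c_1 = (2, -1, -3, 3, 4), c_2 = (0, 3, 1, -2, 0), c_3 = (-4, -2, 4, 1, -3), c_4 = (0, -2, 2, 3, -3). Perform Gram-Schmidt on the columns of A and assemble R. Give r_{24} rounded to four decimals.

r_{24} = -3.7856

c_1 = (2, -1, -3, 3, 4); ‖c_1‖ = 6.2450, so q_1 = (0.3203, -0.1601, -0.4804, 0.4804, 0.6405).
q_1·c_2 = 0.3203·0 + (-0.1601)·3 + (-0.4804)·1 + 0.4804·(-2) + 0.6405·0 = -1.9215.
u_2 = c_2 + 1.9215·q_1 = (0.6154, 2.6923, 0.0769, -1.0769, 1.2308).
‖u_2‖ = 3.2106, so q_2 = (0.1917, 0.8386, 0.0240, -0.3354, 0.3834).
r_{24} = q_2·c_4 = -3.7856.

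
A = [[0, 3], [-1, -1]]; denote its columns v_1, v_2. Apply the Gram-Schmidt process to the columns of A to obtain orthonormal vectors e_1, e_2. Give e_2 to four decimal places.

e_1 = v_1/‖v_1‖ = (0, -1)/1.0000 = (0.0000, -1.0000).
r_{12} = e_1·v_2 = 1.0000.
u_2 = v_2 − 1.0000·e_1 = (3.0000, 0.0000).
‖u_2‖ = 3.0000, so e_2 = (1.0000, 0.0000).

e_2 = (1.0000, 0.0000)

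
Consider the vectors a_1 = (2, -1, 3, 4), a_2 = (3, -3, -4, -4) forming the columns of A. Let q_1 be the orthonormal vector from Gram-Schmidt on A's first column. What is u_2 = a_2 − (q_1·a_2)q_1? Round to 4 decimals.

a_1 = (2, -1, 3, 4); ‖a_1‖ = 5.4772, so q_1 = (0.3651, -0.1826, 0.5477, 0.7303).
q_1·a_2 = 0.3651·3 + (-0.1826)·(-3) + 0.5477·(-4) + 0.7303·(-4) = -3.4689.
u_2 = a_2 + 3.4689·q_1 = (4.2667, -3.6333, -2.1000, -1.4667).

u_2 = (4.2667, -3.6333, -2.1000, -1.4667)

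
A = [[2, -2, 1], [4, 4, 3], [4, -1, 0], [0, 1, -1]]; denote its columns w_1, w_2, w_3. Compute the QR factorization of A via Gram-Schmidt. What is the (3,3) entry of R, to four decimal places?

r_{33} = 1.9598

q_1 = w_1/‖w_1‖ = (2, 4, 4, 0)/6.0000 = (0.3333, 0.6667, 0.6667, 0.0000).
r_{12} = q_1·w_2 = 1.3333.
u_2 = w_2 − 1.3333·q_1 = (-2.4444, 3.1111, -1.8889, 1.0000).
‖u_2‖ = 4.4969, so q_2 = (-0.5436, 0.6918, -0.4200, 0.2224).
r_{13} = q_1·w_3 = 2.3333; r_{23} = q_2·w_3 = 1.3095.
u_3 = w_3 − 2.3333·q_1 − 1.3095·q_2 = (0.9341, 0.5385, -1.0055, -1.2912).
r_{33} = ‖u_3‖ = 1.9598.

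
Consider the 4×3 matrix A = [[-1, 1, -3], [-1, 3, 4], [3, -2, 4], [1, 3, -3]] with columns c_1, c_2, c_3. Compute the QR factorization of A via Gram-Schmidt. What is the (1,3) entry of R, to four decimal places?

e_1 = c_1/‖c_1‖ = (-1, -1, 3, 1)/3.4641 = (-0.2887, -0.2887, 0.8660, 0.2887).
r_{13} = e_1·c_3 = 2.3094.

r_{13} = 2.3094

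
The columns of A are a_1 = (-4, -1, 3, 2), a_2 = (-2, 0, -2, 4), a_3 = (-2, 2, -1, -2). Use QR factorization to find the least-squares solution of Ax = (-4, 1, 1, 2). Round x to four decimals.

x = (0.6290, 0.3620, 0.4887)

e_1 = a_1/‖a_1‖ = (-4, -1, 3, 2)/5.4772 = (-0.7303, -0.1826, 0.5477, 0.3651).
r_{12} = e_1·a_2 = 1.8257.
u_2 = a_2 − 1.8257·e_1 = (-0.6667, 0.3333, -3.0000, 3.3333).
‖u_2‖ = 4.5461, so e_2 = (-0.1466, 0.0733, -0.6599, 0.7332).
r_{13} = e_1·a_3 = -0.1826; r_{23} = e_2·a_3 = -0.3666.
u_3 = a_3 + 0.1826·e_1 + 0.3666·e_2 = (-2.1871, 1.9935, -1.1419, -1.6645).
‖u_3‖ = 3.5822, so e_3 = (-0.6105, 0.5565, -0.3188, -0.4647).
Qᵀb = (4.0166, 1.4665, 1.7506).
Back-substitute: x_3 = 1.7506/3.5822 = 0.4887.
x_2 = (1.4665 + 0.3666·0.4887)/4.5461 = 0.3620.
x_1 = (4.0166 − 1.8257·0.3620 + 0.1826·0.4887)/5.4772 = 0.6290.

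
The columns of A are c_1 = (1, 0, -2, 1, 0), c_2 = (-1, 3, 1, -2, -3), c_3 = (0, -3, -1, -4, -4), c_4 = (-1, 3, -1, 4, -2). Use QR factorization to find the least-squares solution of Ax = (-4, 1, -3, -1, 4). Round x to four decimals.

c_1 = (1, 0, -2, 1, 0); ‖c_1‖ = 2.4495, so e_1 = (0.4082, 0.0000, -0.8165, 0.4082, 0.0000).
e_1·c_2 = 0.4082·(-1) + 0.0000·3 + (-0.8165)·1 + 0.4082·(-2) + 0.0000·(-3) = -2.0412.
u_2 = c_2 + 2.0412·e_1 = (-0.1667, 3.0000, -0.6667, -1.1667, -3.0000).
‖u_2‖ = 4.4535, so e_2 = (-0.0374, 0.6736, -0.1497, -0.2620, -0.6736).
e_1·c_3 = 0.4082·0 + 0.0000·(-3) + (-0.8165)·(-1) + 0.4082·(-4) + 0.0000·(-4) = -0.8165; e_2·c_3 = (-0.0374)·0 + 0.6736·(-3) + (-0.1497)·(-1) + (-0.2620)·(-4) + (-0.6736)·(-4) = 1.8712.
u_3 = c_3 + 0.8165·e_1 − 1.8712·e_2 = (0.4034, -4.2605, -1.3866, -3.1765, -2.7395).
‖u_3‖ = 6.1508, so e_3 = (0.0656, -0.6927, -0.2254, -0.5164, -0.4454).
e_1·c_4 = 0.4082·(-1) + 0.0000·3 + (-0.8165)·(-1) + 0.4082·4 + 0.0000·(-2) = 2.0412; e_2·c_4 = (-0.0374)·(-1) + 0.6736·3 + (-0.1497)·(-1) + (-0.2620)·4 + (-0.6736)·(-2) = 2.5074; e_3·c_4 = 0.0656·(-1) + (-0.6927)·3 + (-0.2254)·(-1) + (-0.5164)·4 + (-0.4454)·(-2) = -3.0931.
u_4 = c_4 − 2.0412·e_1 − 2.5074·e_2 + 3.0931·e_3 = (-1.5367, -0.8316, 0.3447, 2.2261, -1.6886).
‖u_4‖ = 3.3134, so e_4 = (-0.4638, -0.2510, 0.1040, 0.6719, -0.5096).
Qᵀb = (0.4082, -1.1601, -1.5438, -1.4184).
Back-substitute: x_4 = -1.4184/3.3134 = -0.4281.
x_3 = (-1.5438 + 3.0931·(-0.4281))/6.1508 = -0.4663.
x_2 = (-1.1601 − 1.8712·(-0.4663) − 2.5074·(-0.4281))/4.4535 = 0.1764.
x_1 = (0.4082 + 2.0412·0.1764 + 0.8165·(-0.4663) − 2.0412·(-0.4281))/2.4495 = 0.5150.

x = (0.5150, 0.1764, -0.4663, -0.4281)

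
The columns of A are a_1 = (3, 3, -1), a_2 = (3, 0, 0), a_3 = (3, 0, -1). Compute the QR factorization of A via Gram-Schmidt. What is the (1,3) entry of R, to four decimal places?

r_{13} = 2.2942

a_1 = (3, 3, -1); ‖a_1‖ = 4.3589, so e_1 = (0.6882, 0.6882, -0.2294).
r_{13} = e_1·a_3 = 2.2942.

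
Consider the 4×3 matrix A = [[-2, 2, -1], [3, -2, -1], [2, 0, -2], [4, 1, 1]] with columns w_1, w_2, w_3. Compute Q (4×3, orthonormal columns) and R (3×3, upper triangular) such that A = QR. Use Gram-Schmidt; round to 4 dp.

w_1 = (-2, 3, 2, 4); ‖w_1‖ = 5.7446, so e_1 = (-0.3482, 0.5222, 0.3482, 0.6963).
e_1·w_2 = (-0.3482)·2 + 0.5222·(-2) + 0.3482·0 + 0.6963·1 = -1.0445.
u_2 = w_2 + 1.0445·e_1 = (1.6364, -1.4545, 0.3636, 1.7273).
‖u_2‖ = 2.8123, so e_2 = (0.5819, -0.5172, 0.1293, 0.6142).
e_1·w_3 = (-0.3482)·(-1) + 0.5222·(-1) + 0.3482·(-2) + 0.6963·1 = -0.1741; e_2·w_3 = 0.5819·(-1) + (-0.5172)·(-1) + 0.1293·(-2) + 0.6142·1 = 0.2909.
u_3 = w_3 + 0.1741·e_1 − 0.2909·e_2 = (-1.2299, -0.7586, -1.9770, 0.9425).
‖u_3‖ = 2.6239, so e_3 = (-0.4687, -0.2891, -0.7535, 0.3592).

Q = [[-0.3482, 0.5819, -0.4687], [0.5222, -0.5172, -0.2891], [0.3482, 0.1293, -0.7535], [0.6963, 0.6142, 0.3592]], R = [[5.7446, -1.0445, -0.1741], [0.0000, 2.8123, 0.2909], [0.0000, 0.0000, 2.6239]]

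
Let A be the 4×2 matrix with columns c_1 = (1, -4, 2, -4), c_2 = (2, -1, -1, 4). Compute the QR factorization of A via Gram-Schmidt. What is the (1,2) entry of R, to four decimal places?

r_{12} = -1.9728

e_1 = c_1/‖c_1‖ = (1, -4, 2, -4)/6.0828 = (0.1644, -0.6576, 0.3288, -0.6576).
r_{12} = e_1·c_2 = -1.9728.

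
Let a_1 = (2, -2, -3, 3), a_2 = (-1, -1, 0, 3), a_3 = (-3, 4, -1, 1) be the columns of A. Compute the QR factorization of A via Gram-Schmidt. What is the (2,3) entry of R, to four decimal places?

r_{23} = 1.6985

q_1 = a_1/‖a_1‖ = (2, -2, -3, 3)/5.0990 = (0.3922, -0.3922, -0.5883, 0.5883).
r_{12} = q_1·a_2 = 1.7650.
u_2 = a_2 − 1.7650·q_1 = (-1.6923, -0.3077, 1.0385, 1.9615).
‖u_2‖ = 2.8080, so q_2 = (-0.6027, -0.1096, 0.3698, 0.6986).
r_{23} = q_2·a_3 = 1.6985.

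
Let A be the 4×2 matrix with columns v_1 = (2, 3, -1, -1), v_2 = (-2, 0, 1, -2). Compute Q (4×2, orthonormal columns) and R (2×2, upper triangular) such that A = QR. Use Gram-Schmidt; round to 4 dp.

v_1 = (2, 3, -1, -1); ‖v_1‖ = 3.8730, so q_1 = (0.5164, 0.7746, -0.2582, -0.2582).
q_1·v_2 = 0.5164·(-2) + 0.7746·0 + (-0.2582)·1 + (-0.2582)·(-2) = -0.7746.
u_2 = v_2 + 0.7746·q_1 = (-1.6000, 0.6000, 0.8000, -2.2000).
‖u_2‖ = 2.8983, so q_2 = (-0.5521, 0.2070, 0.2760, -0.7591).

Q = [[0.5164, -0.5521], [0.7746, 0.2070], [-0.2582, 0.2760], [-0.2582, -0.7591]], R = [[3.8730, -0.7746], [0.0000, 2.8983]]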